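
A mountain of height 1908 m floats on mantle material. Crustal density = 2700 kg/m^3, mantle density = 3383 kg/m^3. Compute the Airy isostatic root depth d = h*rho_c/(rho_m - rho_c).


rho_m - rho_c = 3383 - 2700 = 683
d = 1908 * 2700 / 683
= 5151600 / 683
= 7542.61 m

7542.61


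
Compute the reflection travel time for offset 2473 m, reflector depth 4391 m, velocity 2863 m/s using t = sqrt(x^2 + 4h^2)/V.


x^2 + 4h^2 = 2473^2 + 4*4391^2 = 6115729 + 77123524 = 83239253
sqrt(83239253) = 9123.5548
t = 9123.5548 / 2863 = 3.1867 s

3.1867


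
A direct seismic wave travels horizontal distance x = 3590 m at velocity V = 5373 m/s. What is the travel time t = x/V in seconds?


t = x / V
= 3590 / 5373
= 0.6682 s

0.6682


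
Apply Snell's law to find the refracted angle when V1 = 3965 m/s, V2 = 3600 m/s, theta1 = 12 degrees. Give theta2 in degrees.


sin(theta1) = sin(12 deg) = 0.207912
sin(theta2) = V2/V1 * sin(theta1) = 3600/3965 * 0.207912 = 0.188772
theta2 = arcsin(0.188772) = 10.8811 degrees

10.8811


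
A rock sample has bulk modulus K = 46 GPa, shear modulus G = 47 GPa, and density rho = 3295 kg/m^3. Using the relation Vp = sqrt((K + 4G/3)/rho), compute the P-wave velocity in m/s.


First compute the effective modulus:
K + 4G/3 = 46e9 + 4*47e9/3 = 108666666666.67 Pa
Then divide by density:
108666666666.67 / 3295 = 32979261.5073 Pa/(kg/m^3)
Take the square root:
Vp = sqrt(32979261.5073) = 5742.76 m/s

5742.76


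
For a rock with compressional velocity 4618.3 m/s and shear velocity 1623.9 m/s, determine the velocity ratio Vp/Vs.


Vp/Vs = 4618.3 / 1623.9
= 2.844

2.844


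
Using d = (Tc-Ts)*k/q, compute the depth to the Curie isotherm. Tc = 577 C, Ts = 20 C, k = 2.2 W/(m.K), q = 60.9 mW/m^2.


T_Curie - T_surf = 577 - 20 = 557 C
Convert q to W/m^2: 60.9 mW/m^2 = 0.0609 W/m^2
d = 557 * 2.2 / 0.0609 = 20121.51 m

20121.51


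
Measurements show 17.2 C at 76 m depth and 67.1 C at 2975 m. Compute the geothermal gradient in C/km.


dT = 67.1 - 17.2 = 49.9 C
dz = 2975 - 76 = 2899 m
gradient = dT/dz * 1000 = 49.9/2899 * 1000 = 17.2128 C/km

17.2128


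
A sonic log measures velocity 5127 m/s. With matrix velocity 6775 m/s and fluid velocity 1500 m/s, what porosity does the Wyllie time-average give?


1/V - 1/Vm = 1/5127 - 1/6775 = 4.744e-05
1/Vf - 1/Vm = 1/1500 - 1/6775 = 0.00051907
phi = 4.744e-05 / 0.00051907 = 0.0914

0.0914


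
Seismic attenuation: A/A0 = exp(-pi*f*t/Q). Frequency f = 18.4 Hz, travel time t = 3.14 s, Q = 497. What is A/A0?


pi*f*t/Q = pi*18.4*3.14/497 = 0.365209
A/A0 = exp(-0.365209) = 0.694052

0.694052


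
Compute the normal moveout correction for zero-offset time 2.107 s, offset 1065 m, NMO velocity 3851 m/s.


x/Vnmo = 1065/3851 = 0.276552
(x/Vnmo)^2 = 0.076481
t0^2 = 4.439449
sqrt(4.439449 + 0.076481) = 2.125072
dt = 2.125072 - 2.107 = 0.018072

0.018072


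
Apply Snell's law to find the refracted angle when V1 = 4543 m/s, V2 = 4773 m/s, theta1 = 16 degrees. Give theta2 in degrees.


sin(theta1) = sin(16 deg) = 0.275637
sin(theta2) = V2/V1 * sin(theta1) = 4773/4543 * 0.275637 = 0.289592
theta2 = arcsin(0.289592) = 16.8335 degrees

16.8335


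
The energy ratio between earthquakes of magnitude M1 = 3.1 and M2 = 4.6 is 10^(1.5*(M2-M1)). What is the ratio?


M2 - M1 = 4.6 - 3.1 = 1.5
1.5 * 1.5 = 2.25
ratio = 10^2.25 = 177.83

177.83


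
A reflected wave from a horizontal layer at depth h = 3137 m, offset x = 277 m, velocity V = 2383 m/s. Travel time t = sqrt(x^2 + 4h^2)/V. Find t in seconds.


x^2 + 4h^2 = 277^2 + 4*3137^2 = 76729 + 39363076 = 39439805
sqrt(39439805) = 6280.1119
t = 6280.1119 / 2383 = 2.6354 s

2.6354


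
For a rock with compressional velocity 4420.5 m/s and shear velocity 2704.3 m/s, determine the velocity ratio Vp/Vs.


Vp/Vs = 4420.5 / 2704.3
= 1.6346

1.6346


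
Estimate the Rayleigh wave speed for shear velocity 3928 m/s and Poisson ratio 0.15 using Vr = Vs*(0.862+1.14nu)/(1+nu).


Numerator factor = 0.862 + 1.14*0.15 = 1.033
Denominator = 1 + 0.15 = 1.15
Vr = 3928 * 1.033 / 1.15 = 3528.37 m/s

3528.37


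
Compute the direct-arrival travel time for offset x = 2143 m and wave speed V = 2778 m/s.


t = x / V
= 2143 / 2778
= 0.7714 s

0.7714


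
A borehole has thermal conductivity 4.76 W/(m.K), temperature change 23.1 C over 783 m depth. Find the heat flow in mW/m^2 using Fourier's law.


q = k * dT / dz * 1000
= 4.76 * 23.1 / 783 * 1000
= 0.140429 * 1000
= 140.4291 mW/m^2

140.4291


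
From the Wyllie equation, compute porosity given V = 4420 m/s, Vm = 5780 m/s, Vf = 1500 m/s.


1/V - 1/Vm = 1/4420 - 1/5780 = 5.323e-05
1/Vf - 1/Vm = 1/1500 - 1/5780 = 0.00049366
phi = 5.323e-05 / 0.00049366 = 0.1078

0.1078


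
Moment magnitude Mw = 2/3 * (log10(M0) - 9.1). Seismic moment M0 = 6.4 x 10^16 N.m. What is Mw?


log10(M0) = log10(6.4 x 10^16) = 16.8062
Mw = 2/3 * (16.8062 - 9.1)
= 2/3 * 7.7062
= 5.14

5.14


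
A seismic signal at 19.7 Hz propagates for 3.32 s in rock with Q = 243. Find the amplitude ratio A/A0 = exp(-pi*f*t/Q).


pi*f*t/Q = pi*19.7*3.32/243 = 0.845567
A/A0 = exp(-0.845567) = 0.429314

0.429314


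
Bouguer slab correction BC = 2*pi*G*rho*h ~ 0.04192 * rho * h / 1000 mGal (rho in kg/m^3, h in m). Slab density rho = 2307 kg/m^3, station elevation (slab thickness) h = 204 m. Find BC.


BC = 0.04192 * rho * h / 1000
= 0.04192 * 2307 * 204 / 1000
= 19.7287 mGal

19.7287


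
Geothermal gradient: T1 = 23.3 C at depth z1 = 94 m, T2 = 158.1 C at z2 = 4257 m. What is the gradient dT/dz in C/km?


dT = 158.1 - 23.3 = 134.8 C
dz = 4257 - 94 = 4163 m
gradient = dT/dz * 1000 = 134.8/4163 * 1000 = 32.3805 C/km

32.3805


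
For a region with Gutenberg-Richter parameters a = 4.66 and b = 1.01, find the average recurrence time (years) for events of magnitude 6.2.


log10(N) = 4.66 - 1.01*6.2 = -1.602
N = 10^-1.602 = 0.025003
T = 1/N = 1/0.025003 = 39.9945 years

39.9945


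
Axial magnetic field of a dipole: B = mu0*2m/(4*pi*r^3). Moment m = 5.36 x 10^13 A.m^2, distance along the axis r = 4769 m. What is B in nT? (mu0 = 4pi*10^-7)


m = 5.36 x 10^13 = 53600000000000 A.m^2
2m = 107200000000000 A.m^2
r^3 = 4769^3 = 108463088609
B = (4pi*10^-7) * 107200000000000 / (4*pi * 108463088609) * 1e9
= 134711492.98593 / 1362987369438.77 * 1e9
= 98835.4669 nT

98835.4669


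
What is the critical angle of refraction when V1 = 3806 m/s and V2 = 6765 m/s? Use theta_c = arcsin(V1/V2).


V1/V2 = 3806/6765 = 0.562602
theta_c = arcsin(0.562602) = 34.2359 degrees

34.2359


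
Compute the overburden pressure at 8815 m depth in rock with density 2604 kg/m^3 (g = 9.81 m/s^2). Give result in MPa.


P = rho * g * z / 1e6
= 2604 * 9.81 * 8815 / 1e6
= 225181290.6 / 1e6
= 225.1813 MPa

225.1813


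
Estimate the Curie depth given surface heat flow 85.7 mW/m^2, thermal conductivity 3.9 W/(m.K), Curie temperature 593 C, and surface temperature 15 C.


T_Curie - T_surf = 593 - 15 = 578 C
Convert q to W/m^2: 85.7 mW/m^2 = 0.0857 W/m^2
d = 578 * 3.9 / 0.0857 = 26303.38 m

26303.38


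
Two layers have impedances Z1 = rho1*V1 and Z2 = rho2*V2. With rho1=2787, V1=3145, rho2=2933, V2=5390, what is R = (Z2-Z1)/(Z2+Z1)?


Z1 = 2787 * 3145 = 8765115
Z2 = 2933 * 5390 = 15808870
R = (15808870 - 8765115) / (15808870 + 8765115) = 7043755 / 24573985 = 0.2866

0.2866


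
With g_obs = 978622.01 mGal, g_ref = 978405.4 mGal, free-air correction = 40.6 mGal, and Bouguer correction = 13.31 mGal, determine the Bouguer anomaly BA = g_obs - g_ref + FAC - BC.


BA = g_obs - g_ref + FAC - BC
= 978622.01 - 978405.4 + 40.6 - 13.31
= 243.9 mGal

243.9


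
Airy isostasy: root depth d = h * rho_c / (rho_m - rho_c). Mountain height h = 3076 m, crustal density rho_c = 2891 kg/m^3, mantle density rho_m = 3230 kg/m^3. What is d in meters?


rho_m - rho_c = 3230 - 2891 = 339
d = 3076 * 2891 / 339
= 8892716 / 339
= 26232.2 m

26232.2


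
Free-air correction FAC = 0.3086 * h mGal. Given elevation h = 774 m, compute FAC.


FAC = 0.3086 * h
= 0.3086 * 774
= 238.8564 mGal

238.8564


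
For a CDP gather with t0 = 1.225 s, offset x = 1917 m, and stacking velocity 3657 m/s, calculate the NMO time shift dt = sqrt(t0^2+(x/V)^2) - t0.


x/Vnmo = 1917/3657 = 0.5242
(x/Vnmo)^2 = 0.274786
t0^2 = 1.500625
sqrt(1.500625 + 0.274786) = 1.332445
dt = 1.332445 - 1.225 = 0.107445

0.107445


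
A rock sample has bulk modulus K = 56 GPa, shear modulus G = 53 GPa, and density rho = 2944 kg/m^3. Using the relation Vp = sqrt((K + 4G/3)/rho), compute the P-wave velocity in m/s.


First compute the effective modulus:
K + 4G/3 = 56e9 + 4*53e9/3 = 126666666666.67 Pa
Then divide by density:
126666666666.67 / 2944 = 43025362.3188 Pa/(kg/m^3)
Take the square root:
Vp = sqrt(43025362.3188) = 6559.37 m/s

6559.37


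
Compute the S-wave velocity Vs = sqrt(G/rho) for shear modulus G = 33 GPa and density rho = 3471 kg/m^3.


Convert G to Pa: G = 33e9 Pa
Compute G/rho = 33e9 / 3471 = 9507346.586
Vs = sqrt(9507346.586) = 3083.4 m/s

3083.4


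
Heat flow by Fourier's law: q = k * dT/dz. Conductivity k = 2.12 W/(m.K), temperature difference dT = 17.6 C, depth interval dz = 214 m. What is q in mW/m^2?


q = k * dT / dz * 1000
= 2.12 * 17.6 / 214 * 1000
= 0.174355 * 1000
= 174.3551 mW/m^2

174.3551


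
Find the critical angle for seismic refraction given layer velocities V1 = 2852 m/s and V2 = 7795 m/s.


V1/V2 = 2852/7795 = 0.365876
theta_c = arcsin(0.365876) = 21.4615 degrees

21.4615


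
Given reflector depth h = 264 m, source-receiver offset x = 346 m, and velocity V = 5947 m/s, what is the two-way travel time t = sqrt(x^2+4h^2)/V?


x^2 + 4h^2 = 346^2 + 4*264^2 = 119716 + 278784 = 398500
sqrt(398500) = 631.2686
t = 631.2686 / 5947 = 0.1061 s

0.1061


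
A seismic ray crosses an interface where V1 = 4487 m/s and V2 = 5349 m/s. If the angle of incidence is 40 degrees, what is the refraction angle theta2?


sin(theta1) = sin(40 deg) = 0.642788
sin(theta2) = V2/V1 * sin(theta1) = 5349/4487 * 0.642788 = 0.766274
theta2 = arcsin(0.766274) = 50.0205 degrees

50.0205


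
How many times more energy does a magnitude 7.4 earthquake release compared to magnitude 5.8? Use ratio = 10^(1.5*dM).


M2 - M1 = 7.4 - 5.8 = 1.6
1.5 * 1.6 = 2.4
ratio = 10^2.4 = 251.19

251.19


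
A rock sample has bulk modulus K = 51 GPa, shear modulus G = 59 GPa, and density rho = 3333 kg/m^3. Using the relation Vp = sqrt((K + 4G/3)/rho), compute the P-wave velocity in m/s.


First compute the effective modulus:
K + 4G/3 = 51e9 + 4*59e9/3 = 129666666666.67 Pa
Then divide by density:
129666666666.67 / 3333 = 38903890.389 Pa/(kg/m^3)
Take the square root:
Vp = sqrt(38903890.389) = 6237.3 m/s

6237.3


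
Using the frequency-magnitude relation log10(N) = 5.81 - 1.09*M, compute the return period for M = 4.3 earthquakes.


log10(N) = 5.81 - 1.09*4.3 = 1.123
N = 10^1.123 = 13.273945
T = 1/N = 1/13.273945 = 0.0753 years

0.0753


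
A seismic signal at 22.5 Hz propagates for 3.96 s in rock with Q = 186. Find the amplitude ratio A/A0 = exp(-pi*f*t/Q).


pi*f*t/Q = pi*22.5*3.96/186 = 1.504924
A/A0 = exp(-1.504924) = 0.222034

0.222034


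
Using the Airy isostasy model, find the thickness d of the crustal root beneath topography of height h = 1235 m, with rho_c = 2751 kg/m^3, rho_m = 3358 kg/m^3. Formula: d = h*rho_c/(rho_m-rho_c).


rho_m - rho_c = 3358 - 2751 = 607
d = 1235 * 2751 / 607
= 3397485 / 607
= 5597.17 m

5597.17


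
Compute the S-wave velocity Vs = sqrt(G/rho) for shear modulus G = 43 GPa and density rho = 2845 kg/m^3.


Convert G to Pa: G = 43e9 Pa
Compute G/rho = 43e9 / 2845 = 15114235.5009
Vs = sqrt(15114235.5009) = 3887.7 m/s

3887.7


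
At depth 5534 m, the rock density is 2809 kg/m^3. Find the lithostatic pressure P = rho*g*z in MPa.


P = rho * g * z / 1e6
= 2809 * 9.81 * 5534 / 1e6
= 152496508.86 / 1e6
= 152.4965 MPa

152.4965


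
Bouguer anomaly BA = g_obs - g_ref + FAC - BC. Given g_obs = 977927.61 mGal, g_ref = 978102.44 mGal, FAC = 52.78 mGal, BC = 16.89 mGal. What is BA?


BA = g_obs - g_ref + FAC - BC
= 977927.61 - 978102.44 + 52.78 - 16.89
= -138.94 mGal

-138.94


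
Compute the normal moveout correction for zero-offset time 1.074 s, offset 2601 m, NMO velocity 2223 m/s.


x/Vnmo = 2601/2223 = 1.17004
(x/Vnmo)^2 = 1.368995
t0^2 = 1.153476
sqrt(1.153476 + 1.368995) = 1.588229
dt = 1.588229 - 1.074 = 0.514229

0.514229


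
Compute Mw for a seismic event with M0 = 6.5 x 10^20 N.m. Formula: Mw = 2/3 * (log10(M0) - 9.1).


log10(M0) = log10(6.5 x 10^20) = 20.8129
Mw = 2/3 * (20.8129 - 9.1)
= 2/3 * 11.7129
= 7.81

7.81


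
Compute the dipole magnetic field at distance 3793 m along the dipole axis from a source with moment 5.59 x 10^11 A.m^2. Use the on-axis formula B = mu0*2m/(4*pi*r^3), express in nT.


m = 5.59 x 10^11 = 559000000000 A.m^2
2m = 1118000000000 A.m^2
r^3 = 3793^3 = 54569318257
B = (4pi*10^-7) * 1118000000000 / (4*pi * 54569318257) * 1e9
= 1404920.234685 / 685738277390.38 * 1e9
= 2048.7703 nT

2048.7703


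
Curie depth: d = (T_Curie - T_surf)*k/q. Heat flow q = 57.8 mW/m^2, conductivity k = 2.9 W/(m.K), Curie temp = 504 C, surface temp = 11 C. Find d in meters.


T_Curie - T_surf = 504 - 11 = 493 C
Convert q to W/m^2: 57.8 mW/m^2 = 0.0578 W/m^2
d = 493 * 2.9 / 0.0578 = 24735.29 m

24735.29


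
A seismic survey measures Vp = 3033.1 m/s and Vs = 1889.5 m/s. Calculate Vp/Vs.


Vp/Vs = 3033.1 / 1889.5
= 1.6052

1.6052


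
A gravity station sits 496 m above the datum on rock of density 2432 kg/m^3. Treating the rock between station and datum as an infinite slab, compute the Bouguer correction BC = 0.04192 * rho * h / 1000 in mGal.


BC = 0.04192 * rho * h / 1000
= 0.04192 * 2432 * 496 / 1000
= 50.5669 mGal

50.5669


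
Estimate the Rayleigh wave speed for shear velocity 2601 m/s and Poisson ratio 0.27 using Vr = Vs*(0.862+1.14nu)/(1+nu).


Numerator factor = 0.862 + 1.14*0.27 = 1.1698
Denominator = 1 + 0.27 = 1.27
Vr = 2601 * 1.1698 / 1.27 = 2395.79 m/s

2395.79


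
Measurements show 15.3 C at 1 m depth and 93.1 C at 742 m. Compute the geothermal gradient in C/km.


dT = 93.1 - 15.3 = 77.8 C
dz = 742 - 1 = 741 m
gradient = dT/dz * 1000 = 77.8/741 * 1000 = 104.9933 C/km

104.9933


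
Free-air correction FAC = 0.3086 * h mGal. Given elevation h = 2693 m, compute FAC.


FAC = 0.3086 * h
= 0.3086 * 2693
= 831.0598 mGal

831.0598


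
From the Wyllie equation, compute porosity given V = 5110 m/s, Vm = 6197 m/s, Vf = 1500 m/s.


1/V - 1/Vm = 1/5110 - 1/6197 = 3.433e-05
1/Vf - 1/Vm = 1/1500 - 1/6197 = 0.0005053
phi = 3.433e-05 / 0.0005053 = 0.0679

0.0679


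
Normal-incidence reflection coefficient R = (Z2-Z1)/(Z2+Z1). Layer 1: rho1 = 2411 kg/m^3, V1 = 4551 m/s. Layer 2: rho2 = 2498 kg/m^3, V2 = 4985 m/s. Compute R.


Z1 = 2411 * 4551 = 10972461
Z2 = 2498 * 4985 = 12452530
R = (12452530 - 10972461) / (12452530 + 10972461) = 1480069 / 23424991 = 0.0632

0.0632


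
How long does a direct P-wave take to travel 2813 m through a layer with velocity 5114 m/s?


t = x / V
= 2813 / 5114
= 0.5501 s

0.5501


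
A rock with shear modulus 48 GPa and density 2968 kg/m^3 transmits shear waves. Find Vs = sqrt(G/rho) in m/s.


Convert G to Pa: G = 48e9 Pa
Compute G/rho = 48e9 / 2968 = 16172506.7385
Vs = sqrt(16172506.7385) = 4021.51 m/s

4021.51


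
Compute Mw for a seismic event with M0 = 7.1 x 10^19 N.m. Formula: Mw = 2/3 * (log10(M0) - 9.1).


log10(M0) = log10(7.1 x 10^19) = 19.8513
Mw = 2/3 * (19.8513 - 9.1)
= 2/3 * 10.7513
= 7.17

7.17


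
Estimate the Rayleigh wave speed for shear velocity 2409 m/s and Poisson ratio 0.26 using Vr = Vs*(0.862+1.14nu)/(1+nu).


Numerator factor = 0.862 + 1.14*0.26 = 1.1584
Denominator = 1 + 0.26 = 1.26
Vr = 2409 * 1.1584 / 1.26 = 2214.75 m/s

2214.75


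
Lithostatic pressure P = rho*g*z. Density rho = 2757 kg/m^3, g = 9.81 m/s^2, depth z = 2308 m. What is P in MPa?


P = rho * g * z / 1e6
= 2757 * 9.81 * 2308 / 1e6
= 62422560.36 / 1e6
= 62.4226 MPa

62.4226


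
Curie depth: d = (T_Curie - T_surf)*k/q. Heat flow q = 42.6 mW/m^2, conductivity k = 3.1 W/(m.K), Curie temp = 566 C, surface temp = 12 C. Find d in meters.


T_Curie - T_surf = 566 - 12 = 554 C
Convert q to W/m^2: 42.6 mW/m^2 = 0.0426 W/m^2
d = 554 * 3.1 / 0.0426 = 40314.55 m

40314.55


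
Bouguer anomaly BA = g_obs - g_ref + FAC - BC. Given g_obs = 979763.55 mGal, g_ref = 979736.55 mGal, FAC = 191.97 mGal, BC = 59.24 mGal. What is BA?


BA = g_obs - g_ref + FAC - BC
= 979763.55 - 979736.55 + 191.97 - 59.24
= 159.73 mGal

159.73


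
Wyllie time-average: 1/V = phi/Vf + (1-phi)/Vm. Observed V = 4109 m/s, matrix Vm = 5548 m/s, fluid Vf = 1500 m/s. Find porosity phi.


1/V - 1/Vm = 1/4109 - 1/5548 = 6.312e-05
1/Vf - 1/Vm = 1/1500 - 1/5548 = 0.00048642
phi = 6.312e-05 / 0.00048642 = 0.1298

0.1298


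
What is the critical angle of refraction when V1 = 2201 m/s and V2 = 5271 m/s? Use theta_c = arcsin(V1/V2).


V1/V2 = 2201/5271 = 0.417568
theta_c = arcsin(0.417568) = 24.6811 degrees

24.6811


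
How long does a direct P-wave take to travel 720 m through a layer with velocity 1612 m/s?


t = x / V
= 720 / 1612
= 0.4467 s

0.4467


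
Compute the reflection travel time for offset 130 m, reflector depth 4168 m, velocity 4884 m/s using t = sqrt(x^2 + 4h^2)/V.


x^2 + 4h^2 = 130^2 + 4*4168^2 = 16900 + 69488896 = 69505796
sqrt(69505796) = 8337.0136
t = 8337.0136 / 4884 = 1.707 s

1.707


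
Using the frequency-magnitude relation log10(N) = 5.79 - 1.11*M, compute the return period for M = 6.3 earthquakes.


log10(N) = 5.79 - 1.11*6.3 = -1.203
N = 10^-1.203 = 0.062661
T = 1/N = 1/0.062661 = 15.9588 years

15.9588


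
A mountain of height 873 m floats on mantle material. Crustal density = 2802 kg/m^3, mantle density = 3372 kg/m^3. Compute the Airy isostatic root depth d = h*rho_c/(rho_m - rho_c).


rho_m - rho_c = 3372 - 2802 = 570
d = 873 * 2802 / 570
= 2446146 / 570
= 4291.48 m

4291.48


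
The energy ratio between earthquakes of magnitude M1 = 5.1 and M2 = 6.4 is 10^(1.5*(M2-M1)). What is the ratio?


M2 - M1 = 6.4 - 5.1 = 1.3
1.5 * 1.3 = 1.95
ratio = 10^1.95 = 89.13

89.13


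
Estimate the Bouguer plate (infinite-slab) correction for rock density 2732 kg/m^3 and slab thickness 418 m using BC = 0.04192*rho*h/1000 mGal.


BC = 0.04192 * rho * h / 1000
= 0.04192 * 2732 * 418 / 1000
= 47.8716 mGal

47.8716


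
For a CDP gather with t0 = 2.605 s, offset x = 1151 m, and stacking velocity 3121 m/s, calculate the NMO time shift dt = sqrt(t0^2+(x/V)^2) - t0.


x/Vnmo = 1151/3121 = 0.368792
(x/Vnmo)^2 = 0.136008
t0^2 = 6.786025
sqrt(6.786025 + 0.136008) = 2.630976
dt = 2.630976 - 2.605 = 0.025976

0.025976


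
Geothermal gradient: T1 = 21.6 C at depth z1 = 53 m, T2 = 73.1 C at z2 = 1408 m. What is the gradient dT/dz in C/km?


dT = 73.1 - 21.6 = 51.5 C
dz = 1408 - 53 = 1355 m
gradient = dT/dz * 1000 = 51.5/1355 * 1000 = 38.0074 C/km

38.0074


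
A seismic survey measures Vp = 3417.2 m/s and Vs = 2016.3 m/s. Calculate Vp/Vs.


Vp/Vs = 3417.2 / 2016.3
= 1.6948

1.6948


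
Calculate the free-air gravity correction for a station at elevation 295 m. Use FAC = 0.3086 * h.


FAC = 0.3086 * h
= 0.3086 * 295
= 91.037 mGal

91.037


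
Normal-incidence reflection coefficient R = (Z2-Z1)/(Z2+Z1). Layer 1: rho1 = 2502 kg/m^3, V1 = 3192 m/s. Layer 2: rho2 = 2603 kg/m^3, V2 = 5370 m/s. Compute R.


Z1 = 2502 * 3192 = 7986384
Z2 = 2603 * 5370 = 13978110
R = (13978110 - 7986384) / (13978110 + 7986384) = 5991726 / 21964494 = 0.2728

0.2728


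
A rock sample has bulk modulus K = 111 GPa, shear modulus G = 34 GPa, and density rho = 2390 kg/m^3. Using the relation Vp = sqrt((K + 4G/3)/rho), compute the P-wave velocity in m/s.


First compute the effective modulus:
K + 4G/3 = 111e9 + 4*34e9/3 = 156333333333.33 Pa
Then divide by density:
156333333333.33 / 2390 = 65411436.5411 Pa/(kg/m^3)
Take the square root:
Vp = sqrt(65411436.5411) = 8087.73 m/s

8087.73


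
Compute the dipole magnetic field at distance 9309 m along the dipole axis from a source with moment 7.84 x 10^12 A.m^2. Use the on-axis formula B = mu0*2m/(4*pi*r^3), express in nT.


m = 7.84 x 10^12 = 7840000000000 A.m^2
2m = 15680000000000 A.m^2
r^3 = 9309^3 = 806694490629
B = (4pi*10^-7) * 15680000000000 / (4*pi * 806694490629) * 1e9
= 19704069.123315 / 10137221941805.71 * 1e9
= 1943.7346 nT

1943.7346


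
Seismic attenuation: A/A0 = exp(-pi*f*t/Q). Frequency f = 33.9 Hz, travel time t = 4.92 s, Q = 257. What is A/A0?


pi*f*t/Q = pi*33.9*4.92/257 = 2.038833
A/A0 = exp(-2.038833) = 0.130181

0.130181


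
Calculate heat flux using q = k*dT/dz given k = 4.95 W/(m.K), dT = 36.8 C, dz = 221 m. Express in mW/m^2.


q = k * dT / dz * 1000
= 4.95 * 36.8 / 221 * 1000
= 0.824253 * 1000
= 824.2534 mW/m^2

824.2534


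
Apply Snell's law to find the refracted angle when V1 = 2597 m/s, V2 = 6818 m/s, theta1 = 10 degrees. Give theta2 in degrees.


sin(theta1) = sin(10 deg) = 0.173648
sin(theta2) = V2/V1 * sin(theta1) = 6818/2597 * 0.173648 = 0.455885
theta2 = arcsin(0.455885) = 27.1219 degrees

27.1219


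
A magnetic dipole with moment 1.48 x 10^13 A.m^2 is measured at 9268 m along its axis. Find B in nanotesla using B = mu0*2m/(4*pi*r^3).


m = 1.48 x 10^13 = 14800000000000 A.m^2
2m = 29600000000000 A.m^2
r^3 = 9268^3 = 796082496832
B = (4pi*10^-7) * 29600000000000 / (4*pi * 796082496832) * 1e9
= 37196457.018503 / 10003867694795.32 * 1e9
= 3718.2076 nT

3718.2076


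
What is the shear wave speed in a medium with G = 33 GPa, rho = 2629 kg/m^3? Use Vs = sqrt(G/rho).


Convert G to Pa: G = 33e9 Pa
Compute G/rho = 33e9 / 2629 = 12552301.2552
Vs = sqrt(12552301.2552) = 3542.92 m/s

3542.92


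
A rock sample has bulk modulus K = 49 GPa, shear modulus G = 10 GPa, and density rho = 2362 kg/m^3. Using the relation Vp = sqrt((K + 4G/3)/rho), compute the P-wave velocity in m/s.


First compute the effective modulus:
K + 4G/3 = 49e9 + 4*10e9/3 = 62333333333.33 Pa
Then divide by density:
62333333333.33 / 2362 = 26390064.9167 Pa/(kg/m^3)
Take the square root:
Vp = sqrt(26390064.9167) = 5137.13 m/s

5137.13


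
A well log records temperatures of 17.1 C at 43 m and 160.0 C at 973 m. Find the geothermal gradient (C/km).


dT = 160.0 - 17.1 = 142.9 C
dz = 973 - 43 = 930 m
gradient = dT/dz * 1000 = 142.9/930 * 1000 = 153.6559 C/km

153.6559


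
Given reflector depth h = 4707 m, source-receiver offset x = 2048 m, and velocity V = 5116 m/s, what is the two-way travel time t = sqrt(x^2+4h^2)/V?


x^2 + 4h^2 = 2048^2 + 4*4707^2 = 4194304 + 88623396 = 92817700
sqrt(92817700) = 9634.1943
t = 9634.1943 / 5116 = 1.8831 s

1.8831


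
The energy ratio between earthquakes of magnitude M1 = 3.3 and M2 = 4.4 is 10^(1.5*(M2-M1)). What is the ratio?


M2 - M1 = 4.4 - 3.3 = 1.1
1.5 * 1.1 = 1.65
ratio = 10^1.65 = 44.67

44.67


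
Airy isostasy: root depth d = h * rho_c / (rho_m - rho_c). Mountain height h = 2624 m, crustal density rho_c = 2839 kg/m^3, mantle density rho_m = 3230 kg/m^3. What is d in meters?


rho_m - rho_c = 3230 - 2839 = 391
d = 2624 * 2839 / 391
= 7449536 / 391
= 19052.52 m

19052.52


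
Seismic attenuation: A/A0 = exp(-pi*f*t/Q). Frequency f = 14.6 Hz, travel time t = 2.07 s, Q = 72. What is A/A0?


pi*f*t/Q = pi*14.6*2.07/72 = 1.318684
A/A0 = exp(-1.318684) = 0.267487

0.267487


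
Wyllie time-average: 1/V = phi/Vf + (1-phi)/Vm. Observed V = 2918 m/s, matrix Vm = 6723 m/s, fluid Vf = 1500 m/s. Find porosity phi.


1/V - 1/Vm = 1/2918 - 1/6723 = 0.00019396
1/Vf - 1/Vm = 1/1500 - 1/6723 = 0.00051792
phi = 0.00019396 / 0.00051792 = 0.3745

0.3745


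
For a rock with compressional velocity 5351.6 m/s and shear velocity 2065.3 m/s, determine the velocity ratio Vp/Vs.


Vp/Vs = 5351.6 / 2065.3
= 2.5912

2.5912


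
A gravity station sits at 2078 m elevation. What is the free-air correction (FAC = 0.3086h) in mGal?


FAC = 0.3086 * h
= 0.3086 * 2078
= 641.2708 mGal

641.2708


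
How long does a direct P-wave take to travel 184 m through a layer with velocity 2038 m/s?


t = x / V
= 184 / 2038
= 0.0903 s

0.0903


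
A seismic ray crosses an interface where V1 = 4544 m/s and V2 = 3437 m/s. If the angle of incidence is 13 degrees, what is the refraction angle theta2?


sin(theta1) = sin(13 deg) = 0.224951
sin(theta2) = V2/V1 * sin(theta1) = 3437/4544 * 0.224951 = 0.170149
theta2 = arcsin(0.170149) = 9.7965 degrees

9.7965


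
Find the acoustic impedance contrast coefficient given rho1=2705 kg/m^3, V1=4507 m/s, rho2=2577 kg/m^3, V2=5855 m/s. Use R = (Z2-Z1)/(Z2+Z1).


Z1 = 2705 * 4507 = 12191435
Z2 = 2577 * 5855 = 15088335
R = (15088335 - 12191435) / (15088335 + 12191435) = 2896900 / 27279770 = 0.1062

0.1062


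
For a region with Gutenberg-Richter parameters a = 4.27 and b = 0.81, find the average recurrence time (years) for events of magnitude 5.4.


log10(N) = 4.27 - 0.81*5.4 = -0.104
N = 10^-0.104 = 0.787046
T = 1/N = 1/0.787046 = 1.2706 years

1.2706


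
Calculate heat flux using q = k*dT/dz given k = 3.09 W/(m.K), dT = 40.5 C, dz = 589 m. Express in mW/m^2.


q = k * dT / dz * 1000
= 3.09 * 40.5 / 589 * 1000
= 0.21247 * 1000
= 212.4703 mW/m^2

212.4703


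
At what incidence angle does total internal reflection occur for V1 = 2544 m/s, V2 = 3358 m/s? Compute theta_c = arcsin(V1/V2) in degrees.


V1/V2 = 2544/3358 = 0.757594
theta_c = arcsin(0.757594) = 49.2525 degrees

49.2525


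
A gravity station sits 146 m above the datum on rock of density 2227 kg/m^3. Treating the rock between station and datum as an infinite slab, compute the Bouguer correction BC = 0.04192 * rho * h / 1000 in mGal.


BC = 0.04192 * rho * h / 1000
= 0.04192 * 2227 * 146 / 1000
= 13.63 mGal

13.63


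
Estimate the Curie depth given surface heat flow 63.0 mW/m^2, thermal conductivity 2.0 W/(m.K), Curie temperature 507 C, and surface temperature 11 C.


T_Curie - T_surf = 507 - 11 = 496 C
Convert q to W/m^2: 63.0 mW/m^2 = 0.063 W/m^2
d = 496 * 2.0 / 0.063 = 15746.03 m

15746.03


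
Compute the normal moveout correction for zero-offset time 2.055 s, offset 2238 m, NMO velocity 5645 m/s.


x/Vnmo = 2238/5645 = 0.396457
(x/Vnmo)^2 = 0.157178
t0^2 = 4.223025
sqrt(4.223025 + 0.157178) = 2.092893
dt = 2.092893 - 2.055 = 0.037893

0.037893


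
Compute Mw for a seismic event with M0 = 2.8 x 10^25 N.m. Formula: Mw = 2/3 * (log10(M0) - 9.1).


log10(M0) = log10(2.8 x 10^25) = 25.4472
Mw = 2/3 * (25.4472 - 9.1)
= 2/3 * 16.3472
= 10.9

10.9


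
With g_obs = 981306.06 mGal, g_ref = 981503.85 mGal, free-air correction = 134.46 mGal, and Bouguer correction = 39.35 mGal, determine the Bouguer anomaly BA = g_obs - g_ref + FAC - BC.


BA = g_obs - g_ref + FAC - BC
= 981306.06 - 981503.85 + 134.46 - 39.35
= -102.68 mGal

-102.68


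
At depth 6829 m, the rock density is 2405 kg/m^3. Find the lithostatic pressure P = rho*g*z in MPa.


P = rho * g * z / 1e6
= 2405 * 9.81 * 6829 / 1e6
= 161116938.45 / 1e6
= 161.1169 MPa

161.1169


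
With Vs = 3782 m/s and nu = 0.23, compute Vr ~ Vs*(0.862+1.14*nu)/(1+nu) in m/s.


Numerator factor = 0.862 + 1.14*0.23 = 1.1242
Denominator = 1 + 0.23 = 1.23
Vr = 3782 * 1.1242 / 1.23 = 3456.69 m/s

3456.69


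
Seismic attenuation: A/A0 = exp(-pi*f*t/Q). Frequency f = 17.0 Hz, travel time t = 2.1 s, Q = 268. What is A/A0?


pi*f*t/Q = pi*17.0*2.1/268 = 0.418488
A/A0 = exp(-0.418488) = 0.658041

0.658041


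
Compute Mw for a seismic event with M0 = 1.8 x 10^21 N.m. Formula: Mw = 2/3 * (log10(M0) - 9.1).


log10(M0) = log10(1.8 x 10^21) = 21.2553
Mw = 2/3 * (21.2553 - 9.1)
= 2/3 * 12.1553
= 8.1

8.1


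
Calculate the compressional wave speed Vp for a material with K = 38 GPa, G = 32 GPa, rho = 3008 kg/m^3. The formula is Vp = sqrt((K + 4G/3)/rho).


First compute the effective modulus:
K + 4G/3 = 38e9 + 4*32e9/3 = 80666666666.67 Pa
Then divide by density:
80666666666.67 / 3008 = 26817375.8865 Pa/(kg/m^3)
Take the square root:
Vp = sqrt(26817375.8865) = 5178.55 m/s

5178.55


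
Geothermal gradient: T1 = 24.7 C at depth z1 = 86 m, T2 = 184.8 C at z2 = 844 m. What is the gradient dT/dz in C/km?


dT = 184.8 - 24.7 = 160.1 C
dz = 844 - 86 = 758 m
gradient = dT/dz * 1000 = 160.1/758 * 1000 = 211.2137 C/km

211.2137


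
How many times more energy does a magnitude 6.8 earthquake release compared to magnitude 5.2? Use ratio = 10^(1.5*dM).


M2 - M1 = 6.8 - 5.2 = 1.6
1.5 * 1.6 = 2.4
ratio = 10^2.4 = 251.19

251.19


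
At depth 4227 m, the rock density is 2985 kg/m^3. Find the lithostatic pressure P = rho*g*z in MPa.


P = rho * g * z / 1e6
= 2985 * 9.81 * 4227 / 1e6
= 123778606.95 / 1e6
= 123.7786 MPa

123.7786


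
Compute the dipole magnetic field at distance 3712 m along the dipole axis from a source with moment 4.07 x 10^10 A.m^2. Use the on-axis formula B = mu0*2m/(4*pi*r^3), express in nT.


m = 4.07 x 10^10 = 40700000000 A.m^2
2m = 81400000000 A.m^2
r^3 = 3712^3 = 51147440128
B = (4pi*10^-7) * 81400000000 / (4*pi * 51147440128) * 1e9
= 102290.256801 / 642737688624.19 * 1e9
= 159.1477 nT

159.1477


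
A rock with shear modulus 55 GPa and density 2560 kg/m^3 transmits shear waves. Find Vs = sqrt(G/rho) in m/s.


Convert G to Pa: G = 55e9 Pa
Compute G/rho = 55e9 / 2560 = 21484375.0
Vs = sqrt(21484375.0) = 4635.12 m/s

4635.12


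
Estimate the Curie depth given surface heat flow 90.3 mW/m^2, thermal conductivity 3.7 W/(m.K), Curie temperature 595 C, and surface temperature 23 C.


T_Curie - T_surf = 595 - 23 = 572 C
Convert q to W/m^2: 90.3 mW/m^2 = 0.0903 W/m^2
d = 572 * 3.7 / 0.0903 = 23437.43 m

23437.43


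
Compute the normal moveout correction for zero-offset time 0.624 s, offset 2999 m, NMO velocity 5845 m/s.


x/Vnmo = 2999/5845 = 0.513088
(x/Vnmo)^2 = 0.263259
t0^2 = 0.389376
sqrt(0.389376 + 0.263259) = 0.807859
dt = 0.807859 - 0.624 = 0.183859

0.183859


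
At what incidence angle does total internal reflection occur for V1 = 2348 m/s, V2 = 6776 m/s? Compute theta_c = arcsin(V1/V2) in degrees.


V1/V2 = 2348/6776 = 0.346517
theta_c = arcsin(0.346517) = 20.2744 degrees

20.2744


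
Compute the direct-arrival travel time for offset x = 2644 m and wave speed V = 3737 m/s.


t = x / V
= 2644 / 3737
= 0.7075 s

0.7075


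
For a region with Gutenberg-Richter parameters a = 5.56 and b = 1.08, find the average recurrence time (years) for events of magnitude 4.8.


log10(N) = 5.56 - 1.08*4.8 = 0.376
N = 10^0.376 = 2.37684
T = 1/N = 1/2.37684 = 0.4207 years

0.4207


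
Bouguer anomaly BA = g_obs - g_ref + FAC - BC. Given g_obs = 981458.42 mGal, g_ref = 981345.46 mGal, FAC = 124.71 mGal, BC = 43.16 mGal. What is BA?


BA = g_obs - g_ref + FAC - BC
= 981458.42 - 981345.46 + 124.71 - 43.16
= 194.51 mGal

194.51


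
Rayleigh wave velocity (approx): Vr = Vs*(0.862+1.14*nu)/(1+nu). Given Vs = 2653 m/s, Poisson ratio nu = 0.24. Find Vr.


Numerator factor = 0.862 + 1.14*0.24 = 1.1356
Denominator = 1 + 0.24 = 1.24
Vr = 2653 * 1.1356 / 1.24 = 2429.63 m/s

2429.63


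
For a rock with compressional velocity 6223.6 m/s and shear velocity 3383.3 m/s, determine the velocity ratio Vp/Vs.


Vp/Vs = 6223.6 / 3383.3
= 1.8395

1.8395


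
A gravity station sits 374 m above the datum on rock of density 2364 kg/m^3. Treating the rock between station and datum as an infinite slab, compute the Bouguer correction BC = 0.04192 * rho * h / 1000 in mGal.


BC = 0.04192 * rho * h / 1000
= 0.04192 * 2364 * 374 / 1000
= 37.063 mGal

37.063


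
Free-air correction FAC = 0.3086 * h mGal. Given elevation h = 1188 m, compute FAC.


FAC = 0.3086 * h
= 0.3086 * 1188
= 366.6168 mGal

366.6168


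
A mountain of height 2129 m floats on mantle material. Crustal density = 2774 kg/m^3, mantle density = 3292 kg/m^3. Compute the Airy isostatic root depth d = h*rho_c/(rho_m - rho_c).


rho_m - rho_c = 3292 - 2774 = 518
d = 2129 * 2774 / 518
= 5905846 / 518
= 11401.25 m

11401.25


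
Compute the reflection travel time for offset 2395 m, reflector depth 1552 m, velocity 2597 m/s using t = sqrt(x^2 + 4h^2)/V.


x^2 + 4h^2 = 2395^2 + 4*1552^2 = 5736025 + 9634816 = 15370841
sqrt(15370841) = 3920.5664
t = 3920.5664 / 2597 = 1.5097 s

1.5097


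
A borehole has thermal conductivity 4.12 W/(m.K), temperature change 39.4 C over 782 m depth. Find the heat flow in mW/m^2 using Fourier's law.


q = k * dT / dz * 1000
= 4.12 * 39.4 / 782 * 1000
= 0.207581 * 1000
= 207.5806 mW/m^2

207.5806


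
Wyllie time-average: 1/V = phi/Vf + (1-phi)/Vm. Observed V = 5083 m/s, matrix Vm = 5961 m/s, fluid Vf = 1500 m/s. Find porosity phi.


1/V - 1/Vm = 1/5083 - 1/5961 = 2.898e-05
1/Vf - 1/Vm = 1/1500 - 1/5961 = 0.00049891
phi = 2.898e-05 / 0.00049891 = 0.0581

0.0581


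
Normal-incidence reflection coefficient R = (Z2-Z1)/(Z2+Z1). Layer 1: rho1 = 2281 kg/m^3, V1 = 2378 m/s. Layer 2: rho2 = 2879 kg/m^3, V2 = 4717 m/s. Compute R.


Z1 = 2281 * 2378 = 5424218
Z2 = 2879 * 4717 = 13580243
R = (13580243 - 5424218) / (13580243 + 5424218) = 8156025 / 19004461 = 0.4292

0.4292


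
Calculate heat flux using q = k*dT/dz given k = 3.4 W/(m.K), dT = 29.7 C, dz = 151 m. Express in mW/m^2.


q = k * dT / dz * 1000
= 3.4 * 29.7 / 151 * 1000
= 0.668742 * 1000
= 668.7417 mW/m^2

668.7417


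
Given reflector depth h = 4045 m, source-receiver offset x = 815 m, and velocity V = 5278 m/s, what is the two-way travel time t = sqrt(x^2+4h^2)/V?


x^2 + 4h^2 = 815^2 + 4*4045^2 = 664225 + 65448100 = 66112325
sqrt(66112325) = 8130.9486
t = 8130.9486 / 5278 = 1.5405 s

1.5405


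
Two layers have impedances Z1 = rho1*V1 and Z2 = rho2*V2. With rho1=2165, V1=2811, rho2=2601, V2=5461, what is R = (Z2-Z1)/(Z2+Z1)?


Z1 = 2165 * 2811 = 6085815
Z2 = 2601 * 5461 = 14204061
R = (14204061 - 6085815) / (14204061 + 6085815) = 8118246 / 20289876 = 0.4001

0.4001


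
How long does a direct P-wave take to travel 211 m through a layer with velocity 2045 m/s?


t = x / V
= 211 / 2045
= 0.1032 s

0.1032


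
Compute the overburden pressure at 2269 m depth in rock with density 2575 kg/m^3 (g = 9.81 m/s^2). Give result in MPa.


P = rho * g * z / 1e6
= 2575 * 9.81 * 2269 / 1e6
= 57316641.75 / 1e6
= 57.3166 MPa

57.3166


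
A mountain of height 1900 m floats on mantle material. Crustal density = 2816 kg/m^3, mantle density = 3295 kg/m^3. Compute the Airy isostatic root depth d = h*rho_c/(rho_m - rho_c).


rho_m - rho_c = 3295 - 2816 = 479
d = 1900 * 2816 / 479
= 5350400 / 479
= 11169.94 m

11169.94


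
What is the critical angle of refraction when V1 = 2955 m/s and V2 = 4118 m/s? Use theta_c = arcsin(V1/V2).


V1/V2 = 2955/4118 = 0.717581
theta_c = arcsin(0.717581) = 45.8552 degrees

45.8552


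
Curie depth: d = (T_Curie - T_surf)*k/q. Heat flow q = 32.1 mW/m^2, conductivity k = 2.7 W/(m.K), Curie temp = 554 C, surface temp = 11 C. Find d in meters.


T_Curie - T_surf = 554 - 11 = 543 C
Convert q to W/m^2: 32.1 mW/m^2 = 0.0321 W/m^2
d = 543 * 2.7 / 0.0321 = 45672.9 m

45672.9


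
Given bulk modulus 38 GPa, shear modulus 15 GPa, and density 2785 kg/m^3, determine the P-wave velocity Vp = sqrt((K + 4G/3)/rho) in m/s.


First compute the effective modulus:
K + 4G/3 = 38e9 + 4*15e9/3 = 58000000000.0 Pa
Then divide by density:
58000000000.0 / 2785 = 20825852.7828 Pa/(kg/m^3)
Take the square root:
Vp = sqrt(20825852.7828) = 4563.54 m/s

4563.54


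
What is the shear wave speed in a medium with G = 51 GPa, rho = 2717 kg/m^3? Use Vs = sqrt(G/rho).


Convert G to Pa: G = 51e9 Pa
Compute G/rho = 51e9 / 2717 = 18770702.9812
Vs = sqrt(18770702.9812) = 4332.52 m/s

4332.52


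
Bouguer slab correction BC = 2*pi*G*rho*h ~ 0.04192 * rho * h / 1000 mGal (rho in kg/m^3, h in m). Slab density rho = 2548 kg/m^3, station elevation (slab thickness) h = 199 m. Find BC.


BC = 0.04192 * rho * h / 1000
= 0.04192 * 2548 * 199 / 1000
= 21.2556 mGal

21.2556


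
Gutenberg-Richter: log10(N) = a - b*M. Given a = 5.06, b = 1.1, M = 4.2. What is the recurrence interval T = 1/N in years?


log10(N) = 5.06 - 1.1*4.2 = 0.44
N = 10^0.44 = 2.754229
T = 1/N = 1/2.754229 = 0.3631 years

0.3631


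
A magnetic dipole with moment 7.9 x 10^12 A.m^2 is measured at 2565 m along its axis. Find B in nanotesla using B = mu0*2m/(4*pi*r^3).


m = 7.9 x 10^12 = 7900000000000 A.m^2
2m = 15800000000000 A.m^2
r^3 = 2565^3 = 16875712125
B = (4pi*10^-7) * 15800000000000 / (4*pi * 16875712125) * 1e9
= 19854865.570687 / 212066452943.98 * 1e9
= 93625.6786 nT

93625.6786


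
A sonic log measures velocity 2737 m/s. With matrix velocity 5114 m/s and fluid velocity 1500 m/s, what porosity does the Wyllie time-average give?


1/V - 1/Vm = 1/2737 - 1/5114 = 0.00016982
1/Vf - 1/Vm = 1/1500 - 1/5114 = 0.00047113
phi = 0.00016982 / 0.00047113 = 0.3605

0.3605


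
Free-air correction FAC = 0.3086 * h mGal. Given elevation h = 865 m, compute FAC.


FAC = 0.3086 * h
= 0.3086 * 865
= 266.939 mGal

266.939


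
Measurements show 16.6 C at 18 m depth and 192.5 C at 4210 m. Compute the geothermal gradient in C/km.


dT = 192.5 - 16.6 = 175.9 C
dz = 4210 - 18 = 4192 m
gradient = dT/dz * 1000 = 175.9/4192 * 1000 = 41.9609 C/km

41.9609


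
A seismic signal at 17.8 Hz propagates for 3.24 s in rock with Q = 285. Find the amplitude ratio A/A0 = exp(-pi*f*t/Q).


pi*f*t/Q = pi*17.8*3.24/285 = 0.635726
A/A0 = exp(-0.635726) = 0.529551

0.529551


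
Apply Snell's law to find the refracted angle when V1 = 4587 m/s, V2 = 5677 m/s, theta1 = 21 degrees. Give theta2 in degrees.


sin(theta1) = sin(21 deg) = 0.358368
sin(theta2) = V2/V1 * sin(theta1) = 5677/4587 * 0.358368 = 0.443526
theta2 = arcsin(0.443526) = 26.3291 degrees

26.3291


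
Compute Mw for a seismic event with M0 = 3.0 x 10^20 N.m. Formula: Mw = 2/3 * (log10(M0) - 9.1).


log10(M0) = log10(3.0 x 10^20) = 20.4771
Mw = 2/3 * (20.4771 - 9.1)
= 2/3 * 11.3771
= 7.58

7.58


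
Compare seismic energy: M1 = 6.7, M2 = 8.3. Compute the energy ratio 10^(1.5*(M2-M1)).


M2 - M1 = 8.3 - 6.7 = 1.6
1.5 * 1.6 = 2.4
ratio = 10^2.4 = 251.19

251.19


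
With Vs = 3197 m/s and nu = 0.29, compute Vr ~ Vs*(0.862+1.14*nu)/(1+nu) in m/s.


Numerator factor = 0.862 + 1.14*0.29 = 1.1926
Denominator = 1 + 0.29 = 1.29
Vr = 3197 * 1.1926 / 1.29 = 2955.61 m/s

2955.61


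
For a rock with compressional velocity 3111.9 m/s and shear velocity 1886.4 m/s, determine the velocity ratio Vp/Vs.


Vp/Vs = 3111.9 / 1886.4
= 1.6497

1.6497


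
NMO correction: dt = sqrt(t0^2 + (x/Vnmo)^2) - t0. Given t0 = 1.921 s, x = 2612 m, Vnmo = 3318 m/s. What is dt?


x/Vnmo = 2612/3318 = 0.787221
(x/Vnmo)^2 = 0.619717
t0^2 = 3.690241
sqrt(3.690241 + 0.619717) = 2.076044
dt = 2.076044 - 1.921 = 0.155044

0.155044


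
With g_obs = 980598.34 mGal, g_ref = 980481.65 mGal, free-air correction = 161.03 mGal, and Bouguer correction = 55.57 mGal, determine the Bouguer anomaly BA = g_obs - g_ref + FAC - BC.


BA = g_obs - g_ref + FAC - BC
= 980598.34 - 980481.65 + 161.03 - 55.57
= 222.15 mGal

222.15


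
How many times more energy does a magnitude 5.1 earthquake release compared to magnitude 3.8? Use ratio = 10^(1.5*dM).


M2 - M1 = 5.1 - 3.8 = 1.3
1.5 * 1.3 = 1.95
ratio = 10^1.95 = 89.13

89.13


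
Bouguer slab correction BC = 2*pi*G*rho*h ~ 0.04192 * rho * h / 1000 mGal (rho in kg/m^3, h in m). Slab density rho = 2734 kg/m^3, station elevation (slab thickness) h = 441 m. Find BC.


BC = 0.04192 * rho * h / 1000
= 0.04192 * 2734 * 441 / 1000
= 50.5427 mGal

50.5427


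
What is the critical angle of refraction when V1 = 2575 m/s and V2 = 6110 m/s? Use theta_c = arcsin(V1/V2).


V1/V2 = 2575/6110 = 0.42144
theta_c = arcsin(0.42144) = 24.9256 degrees

24.9256
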